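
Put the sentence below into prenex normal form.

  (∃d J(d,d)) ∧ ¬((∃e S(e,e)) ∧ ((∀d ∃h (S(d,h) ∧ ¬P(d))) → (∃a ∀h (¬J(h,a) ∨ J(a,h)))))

∃d ∀e ∀x1 ∃h ∀a ∃u1 (J(d,d) ∧ (¬S(e,e) ∨ S(x1,h) ∧ ¬P(x1) ∧ J(u1,a) ∧ ¬J(a,u1)))

Eliminate → and ↔ using ¬ and ∨.
  (∃d J(d,d)) ∧ ¬((∃e S(e,e)) ∧ (¬(∀d ∃h (S(d,h) ∧ ¬P(d))) ∨ (∃a ∀h (¬J(h,a) ∨ J(a,h)))))
Move each ¬ inward, flipping quantifiers it crosses:
  (∃d J(d,d)) ∧ ((∀e ¬S(e,e)) ∨ (∀d ∃h (S(d,h) ∧ ¬P(d))) ∧ (∀a ∃h (J(h,a) ∧ ¬J(a,h))))
Give each quantifier a distinct variable: d↦x1, h↦u1.
  (∃d J(d,d)) ∧ ((∀e ¬S(e,e)) ∨ (∀x1 ∃h (S(x1,h) ∧ ¬P(x1))) ∧ (∀a ∃u1 (J(u1,a) ∧ ¬J(a,u1))))
Finally move all quantifiers to the prefix:
  ∃d ∀e ∀x1 ∃h ∀a ∃u1 (J(d,d) ∧ (¬S(e,e) ∨ S(x1,h) ∧ ¬P(x1) ∧ J(u1,a) ∧ ¬J(a,u1)))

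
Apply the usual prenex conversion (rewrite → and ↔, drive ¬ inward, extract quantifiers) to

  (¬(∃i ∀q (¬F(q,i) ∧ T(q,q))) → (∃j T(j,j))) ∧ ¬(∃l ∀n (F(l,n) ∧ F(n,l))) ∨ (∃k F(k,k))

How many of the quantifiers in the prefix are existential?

4

Rewrite implications/biconditionals: A → B as ¬A ∨ B.
  (¬¬(∃i ∀q (¬F(q,i) ∧ T(q,q))) ∨ (∃j T(j,j))) ∧ ¬(∃l ∀n (F(l,n) ∧ F(n,l))) ∨ (∃k F(k,k))
Move each ¬ inward, flipping quantifiers it crosses:
  ((∃i ∀q (¬F(q,i) ∧ T(q,q))) ∨ (∃j T(j,j))) ∧ (∀l ∃n (¬F(l,n) ∨ ¬F(n,l))) ∨ (∃k F(k,k))
All bound variables are already distinct, so no renaming is needed.
Pull the quantifiers to the front (each side's bound variable is not free in the other side):
  ∃i ∀q ∃j ∀l ∃n ∃k ((¬F(q,i) ∧ T(q,q) ∨ T(j,j)) ∧ (¬F(l,n) ∨ ¬F(n,l)) ∨ F(k,k))
The prefix is ∃i ∀q ∃j ∀l ∃n ∃k: 2 universal, 4 existential.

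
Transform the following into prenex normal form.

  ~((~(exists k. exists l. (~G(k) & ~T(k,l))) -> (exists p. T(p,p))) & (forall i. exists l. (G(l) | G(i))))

forall k. forall l. forall p. exists i. forall w1. ((G(k) | T(k,l)) & ~T(p,p) | ~G(w1) & ~G(i))

First replace A → B with ¬A ∨ B.
  ~((~~(exists k. exists l. (~G(k) & ~T(k,l))) | (exists p. T(p,p))) & (forall i. exists l. (G(l) | G(i))))
Push ¬ through the quantifiers and connectives to reach negation normal form:
  (forall k. forall l. (G(k) | T(k,l))) & (forall p. ~T(p,p)) | (exists i. forall l. (~G(l) & ~G(i)))
Give each quantifier a distinct variable: l↦w1.
  (forall k. forall l. (G(k) | T(k,l))) & (forall p. ~T(p,p)) | (exists i. forall w1. (~G(w1) & ~G(i)))
Finally move all quantifiers to the prefix:
  forall k. forall l. forall p. exists i. forall w1. ((G(k) | T(k,l)) & ~T(p,p) | ~G(w1) & ~G(i))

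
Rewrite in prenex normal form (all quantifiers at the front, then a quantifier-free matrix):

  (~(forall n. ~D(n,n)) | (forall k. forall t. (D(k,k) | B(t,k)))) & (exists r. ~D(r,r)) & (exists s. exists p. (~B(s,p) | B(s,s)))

exists n. forall k. forall t. exists r. exists s. exists p. ((D(n,n) | D(k,k) | B(t,k)) & ~D(r,r) & (~B(s,p) | B(s,s)))

Move each ¬ inward, flipping quantifiers it crosses:
  ((exists n. D(n,n)) | (forall k. forall t. (D(k,k) | B(t,k)))) & (exists r. ~D(r,r)) & (exists s. exists p. (~B(s,p) | B(s,s)))
All bound variables are already distinct, so no renaming is needed.
Finally move all quantifiers to the prefix:
  exists n. forall k. forall t. exists r. exists s. exists p. ((D(n,n) | D(k,k) | B(t,k)) & ~D(r,r) & (~B(s,p) | B(s,s)))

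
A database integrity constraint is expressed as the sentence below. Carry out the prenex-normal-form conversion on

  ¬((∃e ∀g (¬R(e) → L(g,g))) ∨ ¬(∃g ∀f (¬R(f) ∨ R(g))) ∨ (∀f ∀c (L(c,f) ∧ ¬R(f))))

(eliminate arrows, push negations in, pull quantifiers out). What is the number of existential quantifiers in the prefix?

Rewrite implications/biconditionals: A → B as ¬A ∨ B.
  ¬((∃e ∀g (¬¬R(e) ∨ L(g,g))) ∨ ¬(∃g ∀f (¬R(f) ∨ R(g))) ∨ (∀f ∀c (L(c,f) ∧ ¬R(f))))
Push ¬ through the quantifiers and connectives to reach negation normal form:
  (∀e ∃g (¬R(e) ∧ ¬L(g,g))) ∧ (∃g ∀f (¬R(f) ∨ R(g))) ∧ (∃f ∃c (¬L(c,f) ∨ R(f)))
Standardize variables apart so no two quantifiers bind the same name: g↦u1, f↦v.
  (∀e ∃g (¬R(e) ∧ ¬L(g,g))) ∧ (∃u1 ∀f (¬R(f) ∨ R(u1))) ∧ (∃v ∃c (¬L(c,v) ∨ R(v)))
Pull the quantifiers to the front (each side's bound variable is not free in the other side):
  ∀e ∃g ∃u1 ∀f ∃v ∃c (¬R(e) ∧ ¬L(g,g) ∧ (¬R(f) ∨ R(u1)) ∧ (¬L(c,v) ∨ R(v)))
The prefix is ∀e ∃g ∃u1 ∀f ∃v ∃c: 2 universal, 4 existential.

4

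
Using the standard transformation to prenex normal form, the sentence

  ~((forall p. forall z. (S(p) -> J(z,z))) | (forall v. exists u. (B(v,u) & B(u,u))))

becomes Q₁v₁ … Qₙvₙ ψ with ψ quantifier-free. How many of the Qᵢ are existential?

Eliminate → and ↔ using ¬ and ∨.
  ~((forall p. forall z. (~S(p) | J(z,z))) | (forall v. exists u. (B(v,u) & B(u,u))))
Drive negations inward (¬∀x A ≡ ∃x ¬A, ¬∃x A ≡ ∀x ¬A, De Morgan for ∧/∨):
  (exists p. exists z. (S(p) & ~J(z,z))) & (exists v. forall u. (~B(v,u) | ~B(u,u)))
Extract every quantifier outward, since the variables are now distinct and don't occur free across branches:
  exists p. exists z. exists v. forall u. (S(p) & ~J(z,z) & (~B(v,u) | ~B(u,u)))
The prefix is exists p exists z exists v forall u: 1 universal, 3 existential.

3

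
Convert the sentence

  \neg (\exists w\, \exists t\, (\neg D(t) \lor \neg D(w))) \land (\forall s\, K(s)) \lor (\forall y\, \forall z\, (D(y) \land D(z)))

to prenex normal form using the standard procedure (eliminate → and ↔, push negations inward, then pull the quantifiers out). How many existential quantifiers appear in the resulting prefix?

0

Move each ¬ inward, flipping quantifiers it crosses:
  (\forall w\, \forall t\, (D(t) \land D(w))) \land (\forall s\, K(s)) \lor (\forall y\, \forall z\, (D(y) \land D(z)))
All bound variables are already distinct, so no renaming is needed.
Pull the quantifiers to the front (each side's bound variable is not free in the other side):
  \forall w\, \forall t\, \forall s\, \forall y\, \forall z\, (D(t) \land D(w) \land K(s) \lor D(y) \land D(z))
The prefix is \forall w \forall t \forall s \forall y \forall z: 5 universal, 0 existential.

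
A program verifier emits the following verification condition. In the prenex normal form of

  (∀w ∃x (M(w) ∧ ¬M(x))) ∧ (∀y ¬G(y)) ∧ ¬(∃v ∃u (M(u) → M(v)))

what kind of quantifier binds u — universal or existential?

Eliminate → and ↔ using ¬ and ∨.
  (∀w ∃x (M(w) ∧ ¬M(x))) ∧ (∀y ¬G(y)) ∧ ¬(∃v ∃u (¬M(u) ∨ M(v)))
Drive negations inward (¬∀x A ≡ ∃x ¬A, ¬∃x A ≡ ∀x ¬A, De Morgan for ∧/∨):
  (∀w ∃x (M(w) ∧ ¬M(x))) ∧ (∀y ¬G(y)) ∧ (∀v ∀u (M(u) ∧ ¬M(v)))
Pull the quantifiers to the front (each side's bound variable is not free in the other side):
  ∀w ∃x ∀y ∀v ∀u (M(w) ∧ ¬M(x) ∧ ¬G(y) ∧ M(u) ∧ ¬M(v))
The quantifier ∃u sits under an odd number of negations (counting the antecedent side of each →), so it flips to ∀u.

universal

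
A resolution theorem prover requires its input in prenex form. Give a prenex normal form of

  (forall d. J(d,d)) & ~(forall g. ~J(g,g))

Push ¬ through the quantifiers and connectives to reach negation normal form:
  (forall d. J(d,d)) & (exists g. J(g,g))
All bound variables are already distinct, so no renaming is needed.
Extract every quantifier outward, since the variables are now distinct and don't occur free across branches:
  forall d. exists g. (J(d,d) & J(g,g))

forall d. exists g. (J(d,d) & J(g,g))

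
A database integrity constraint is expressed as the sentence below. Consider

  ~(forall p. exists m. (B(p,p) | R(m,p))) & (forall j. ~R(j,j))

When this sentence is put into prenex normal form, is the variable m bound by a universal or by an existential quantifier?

universal

Move each ¬ inward, flipping quantifiers it crosses:
  (exists p. forall m. (~B(p,p) & ~R(m,p))) & (forall j. ~R(j,j))
All bound variables are already distinct, so no renaming is needed.
Finally move all quantifiers to the prefix:
  exists p. forall m. forall j. (~B(p,p) & ~R(m,p) & ~R(j,j))
The quantifier exists m sits under an odd number of negations, so it flips to forall m.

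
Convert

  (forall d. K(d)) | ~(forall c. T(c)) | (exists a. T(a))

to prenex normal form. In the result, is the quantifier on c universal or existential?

existential

Drive negations inward (¬∀x A ≡ ∃x ¬A, ¬∃x A ≡ ∀x ¬A, De Morgan for ∧/∨):
  (forall d. K(d)) | (exists c. ~T(c)) | (exists a. T(a))
All bound variables are already distinct, so no renaming is needed.
Pull the quantifiers to the front (each side's bound variable is not free in the other side):
  forall d. exists c. exists a. (K(d) | ~T(c) | T(a))
The quantifier forall c sits under an odd number of negations, so it flips to exists c.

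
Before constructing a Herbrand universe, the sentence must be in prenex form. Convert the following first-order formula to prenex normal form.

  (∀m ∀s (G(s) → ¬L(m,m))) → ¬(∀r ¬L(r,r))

∃m ∃s ∃r (G(s) ∧ L(m,m) ∨ L(r,r))

First replace A → B with ¬A ∨ B.
  ¬(∀m ∀s (¬G(s) ∨ ¬L(m,m))) ∨ ¬(∀r ¬L(r,r))
Push ¬ through the quantifiers and connectives to reach negation normal form:
  (∃m ∃s (G(s) ∧ L(m,m))) ∨ (∃r L(r,r))
All bound variables are already distinct, so no renaming is needed.
Finally move all quantifiers to the prefix:
  ∃m ∃s ∃r (G(s) ∧ L(m,m) ∨ L(r,r))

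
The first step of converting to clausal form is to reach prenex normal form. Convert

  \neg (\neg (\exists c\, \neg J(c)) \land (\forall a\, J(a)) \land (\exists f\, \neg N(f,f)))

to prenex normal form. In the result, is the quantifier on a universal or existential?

existential

Move each ¬ inward, flipping quantifiers it crosses:
  (\exists c\, \neg J(c)) \lor (\exists a\, \neg J(a)) \lor (\forall f\, N(f,f))
All bound variables are already distinct, so no renaming is needed.
Extract every quantifier outward, since the variables are now distinct and don't occur free across branches:
  \exists c\, \exists a\, \forall f\, (\neg J(c) \lor \neg J(a) \lor N(f,f))
The quantifier \forall a sits under an odd number of negations, so it flips to \exists a.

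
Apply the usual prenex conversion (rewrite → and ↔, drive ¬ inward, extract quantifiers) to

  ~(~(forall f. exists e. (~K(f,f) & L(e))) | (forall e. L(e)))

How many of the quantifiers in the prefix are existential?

2

Push ¬ through the quantifiers and connectives to reach negation normal form:
  (forall f. exists e. (~K(f,f) & L(e))) & (exists e. ~L(e))
Rename bound variables to avoid capture: e↦b.
  (forall f. exists e. (~K(f,f) & L(e))) & (exists b. ~L(b))
Finally move all quantifiers to the prefix:
  forall f. exists e. exists b. (~K(f,f) & L(e) & ~L(b))
The prefix is forall f exists e exists b: 1 universal, 2 existential.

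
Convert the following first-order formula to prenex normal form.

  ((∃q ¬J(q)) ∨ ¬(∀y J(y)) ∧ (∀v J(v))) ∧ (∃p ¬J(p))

Drive negations inward (¬∀x A ≡ ∃x ¬A, ¬∃x A ≡ ∀x ¬A, De Morgan for ∧/∨):
  ((∃q ¬J(q)) ∨ (∃y ¬J(y)) ∧ (∀v J(v))) ∧ (∃p ¬J(p))
Finally move all quantifiers to the prefix:
  ∃q ∃y ∀v ∃p ((¬J(q) ∨ ¬J(y) ∧ J(v)) ∧ ¬J(p))

∃q ∃y ∀v ∃p ((¬J(q) ∨ ¬J(y) ∧ J(v)) ∧ ¬J(p))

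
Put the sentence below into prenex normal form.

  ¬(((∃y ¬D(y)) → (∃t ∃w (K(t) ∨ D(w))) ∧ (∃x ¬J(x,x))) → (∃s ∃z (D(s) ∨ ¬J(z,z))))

∀y ∃t ∃w ∃x ∀s ∀z ((D(y) ∨ (K(t) ∨ D(w)) ∧ ¬J(x,x)) ∧ ¬D(s) ∧ J(z,z))

Rewrite implications/biconditionals: A → B as ¬A ∨ B.
  ¬(¬(¬(∃y ¬D(y)) ∨ (∃t ∃w (K(t) ∨ D(w))) ∧ (∃x ¬J(x,x))) ∨ (∃s ∃z (D(s) ∨ ¬J(z,z))))
Move each ¬ inward, flipping quantifiers it crosses:
  ((∀y D(y)) ∨ (∃t ∃w (K(t) ∨ D(w))) ∧ (∃x ¬J(x,x))) ∧ (∀s ∀z (¬D(s) ∧ J(z,z)))
Finally move all quantifiers to the prefix:
  ∀y ∃t ∃w ∃x ∀s ∀z ((D(y) ∨ (K(t) ∨ D(w)) ∧ ¬J(x,x)) ∧ ¬D(s) ∧ J(z,z))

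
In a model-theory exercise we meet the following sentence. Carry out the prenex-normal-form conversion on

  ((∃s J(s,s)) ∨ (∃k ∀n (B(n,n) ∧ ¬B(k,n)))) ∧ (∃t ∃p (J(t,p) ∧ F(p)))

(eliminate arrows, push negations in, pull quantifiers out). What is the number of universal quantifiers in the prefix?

All bound variables are already distinct, so no renaming is needed.
Extract every quantifier outward, since the variables are now distinct and don't occur free across branches:
  ∃s ∃k ∀n ∃t ∃p ((J(s,s) ∨ B(n,n) ∧ ¬B(k,n)) ∧ J(t,p) ∧ F(p))
The prefix is ∃s ∃k ∀n ∃t ∃p: 1 universal, 4 existential.

1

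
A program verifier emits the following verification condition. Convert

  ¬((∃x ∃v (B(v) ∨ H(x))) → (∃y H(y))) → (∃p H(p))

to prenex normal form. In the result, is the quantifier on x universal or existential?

universal

Rewrite implications/biconditionals: A → B as ¬A ∨ B.
  ¬¬(¬(∃x ∃v (B(v) ∨ H(x))) ∨ (∃y H(y))) ∨ (∃p H(p))
Drive negations inward (¬∀x A ≡ ∃x ¬A, ¬∃x A ≡ ∀x ¬A, De Morgan for ∧/∨):
  (∀x ∀v (¬B(v) ∧ ¬H(x))) ∨ (∃y H(y)) ∨ (∃p H(p))
Finally move all quantifiers to the prefix:
  ∀x ∀v ∃y ∃p (¬B(v) ∧ ¬H(x) ∨ H(y) ∨ H(p))
The quantifier ∃x sits under an odd number of negations (counting the antecedent side of each →), so it flips to ∀x.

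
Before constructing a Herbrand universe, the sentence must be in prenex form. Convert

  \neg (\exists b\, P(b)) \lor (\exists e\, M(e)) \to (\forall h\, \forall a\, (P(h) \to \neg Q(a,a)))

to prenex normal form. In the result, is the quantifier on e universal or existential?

Rewrite implications/biconditionals: A → B as ¬A ∨ B.
  \neg (\neg (\exists b\, P(b)) \lor (\exists e\, M(e))) \lor (\forall h\, \forall a\, (\neg P(h) \lor \neg Q(a,a)))
Push ¬ through the quantifiers and connectives to reach negation normal form:
  (\exists b\, P(b)) \land (\forall e\, \neg M(e)) \lor (\forall h\, \forall a\, (\neg P(h) \lor \neg Q(a,a)))
Pull the quantifiers to the front (each side's bound variable is not free in the other side):
  \exists b\, \forall e\, \forall h\, \forall a\, (P(b) \land \neg M(e) \lor \neg P(h) \lor \neg Q(a,a))
The quantifier \exists e sits under an odd number of negations (counting the antecedent side of each →), so it flips to \forall e.

universal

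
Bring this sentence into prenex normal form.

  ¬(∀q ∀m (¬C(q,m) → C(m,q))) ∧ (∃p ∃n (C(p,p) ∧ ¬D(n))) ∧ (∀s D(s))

Eliminate → and ↔ using ¬ and ∨.
  ¬(∀q ∀m (¬¬C(q,m) ∨ C(m,q))) ∧ (∃p ∃n (C(p,p) ∧ ¬D(n))) ∧ (∀s D(s))
Move each ¬ inward, flipping quantifiers it crosses:
  (∃q ∃m (¬C(q,m) ∧ ¬C(m,q))) ∧ (∃p ∃n (C(p,p) ∧ ¬D(n))) ∧ (∀s D(s))
All bound variables are already distinct, so no renaming is needed.
Extract every quantifier outward, since the variables are now distinct and don't occur free across branches:
  ∃q ∃m ∃p ∃n ∀s (¬C(q,m) ∧ ¬C(m,q) ∧ C(p,p) ∧ ¬D(n) ∧ D(s))

∃q ∃m ∃p ∃n ∀s (¬C(q,m) ∧ ¬C(m,q) ∧ C(p,p) ∧ ¬D(n) ∧ D(s))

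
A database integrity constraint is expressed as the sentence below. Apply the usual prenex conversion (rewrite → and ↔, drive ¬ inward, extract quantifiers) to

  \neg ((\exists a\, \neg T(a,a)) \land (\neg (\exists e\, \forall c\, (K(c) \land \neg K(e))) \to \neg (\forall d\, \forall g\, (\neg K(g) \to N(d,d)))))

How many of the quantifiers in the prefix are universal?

4

Rewrite implications/biconditionals: A → B as ¬A ∨ B.
  \neg ((\exists a\, \neg T(a,a)) \land (\neg \neg (\exists e\, \forall c\, (K(c) \land \neg K(e))) \lor \neg (\forall d\, \forall g\, (\neg \neg K(g) \lor N(d,d)))))
Move each ¬ inward, flipping quantifiers it crosses:
  (\forall a\, T(a,a)) \lor (\forall e\, \exists c\, (\neg K(c) \lor K(e))) \land (\forall d\, \forall g\, (K(g) \lor N(d,d)))
All bound variables are already distinct, so no renaming is needed.
Pull the quantifiers to the front (each side's bound variable is not free in the other side):
  \forall a\, \forall e\, \exists c\, \forall d\, \forall g\, (T(a,a) \lor (\neg K(c) \lor K(e)) \land (K(g) \lor N(d,d)))
The prefix is \forall a \forall e \exists c \forall d \forall g: 4 universal, 1 existential.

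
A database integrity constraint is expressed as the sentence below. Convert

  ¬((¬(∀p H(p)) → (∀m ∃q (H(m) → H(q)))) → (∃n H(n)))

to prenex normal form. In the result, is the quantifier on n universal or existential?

universal

Eliminate → and ↔ using ¬ and ∨.
  ¬(¬(¬¬(∀p H(p)) ∨ (∀m ∃q (¬H(m) ∨ H(q)))) ∨ (∃n H(n)))
Push ¬ through the quantifiers and connectives to reach negation normal form:
  ((∀p H(p)) ∨ (∀m ∃q (¬H(m) ∨ H(q)))) ∧ (∀n ¬H(n))
All bound variables are already distinct, so no renaming is needed.
Extract every quantifier outward, since the variables are now distinct and don't occur free across branches:
  ∀p ∀m ∃q ∀n ((H(p) ∨ ¬H(m) ∨ H(q)) ∧ ¬H(n))
The quantifier ∃n sits under an odd number of negations (counting the antecedent side of each →), so it flips to ∀n.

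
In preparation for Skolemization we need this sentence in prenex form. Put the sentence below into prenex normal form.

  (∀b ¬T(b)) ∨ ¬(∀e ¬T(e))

∀b ∃e (¬T(b) ∨ T(e))

Move each ¬ inward, flipping quantifiers it crosses:
  (∀b ¬T(b)) ∨ (∃e T(e))
Finally move all quantifiers to the prefix:
  ∀b ∃e (¬T(b) ∨ T(e))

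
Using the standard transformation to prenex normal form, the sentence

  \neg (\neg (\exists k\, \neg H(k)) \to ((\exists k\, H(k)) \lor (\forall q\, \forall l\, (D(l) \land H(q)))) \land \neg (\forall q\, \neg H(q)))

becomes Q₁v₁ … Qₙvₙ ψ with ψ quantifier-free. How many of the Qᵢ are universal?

3

Rewrite implications/biconditionals: A → B as ¬A ∨ B.
  \neg (\neg \neg (\exists k\, \neg H(k)) \lor ((\exists k\, H(k)) \lor (\forall q\, \forall l\, (D(l) \land H(q)))) \land \neg (\forall q\, \neg H(q)))
Push ¬ through the quantifiers and connectives to reach negation normal form:
  (\forall k\, H(k)) \land ((\forall k\, \neg H(k)) \land (\exists q\, \exists l\, (\neg D(l) \lor \neg H(q))) \lor (\forall q\, \neg H(q)))
Rename bound variables to avoid capture: k↦y, q↦w.
  (\forall k\, H(k)) \land ((\forall y\, \neg H(y)) \land (\exists q\, \exists l\, (\neg D(l) \lor \neg H(q))) \lor (\forall w\, \neg H(w)))
Finally move all quantifiers to the prefix:
  \forall k\, \forall y\, \exists q\, \exists l\, \forall w\, (H(k) \land (\neg H(y) \land (\neg D(l) \lor \neg H(q)) \lor \neg H(w)))
The prefix is \forall k \forall y \exists q \exists l \forall w: 3 universal, 2 existential.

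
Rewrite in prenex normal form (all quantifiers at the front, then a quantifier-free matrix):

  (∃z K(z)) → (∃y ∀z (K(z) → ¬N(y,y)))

∀z ∃y ∀z1 (¬K(z) ∨ ¬K(z1) ∨ ¬N(y,y))

Eliminate → and ↔ using ¬ and ∨.
  ¬(∃z K(z)) ∨ (∃y ∀z (¬K(z) ∨ ¬N(y,y)))
Push ¬ through the quantifiers and connectives to reach negation normal form:
  (∀z ¬K(z)) ∨ (∃y ∀z (¬K(z) ∨ ¬N(y,y)))
Rename bound variables to avoid capture: z↦z1.
  (∀z ¬K(z)) ∨ (∃y ∀z1 (¬K(z1) ∨ ¬N(y,y)))
Pull the quantifiers to the front (each side's bound variable is not free in the other side):
  ∀z ∃y ∀z1 (¬K(z) ∨ ¬K(z1) ∨ ¬N(y,y))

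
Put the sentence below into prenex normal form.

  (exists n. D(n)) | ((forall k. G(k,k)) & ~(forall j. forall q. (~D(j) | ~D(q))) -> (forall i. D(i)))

exists n. exists k. forall j. forall q. forall i. (D(n) | ~G(k,k) | ~D(j) | ~D(q) | D(i))

First replace A → B with ¬A ∨ B.
  (exists n. D(n)) | ~((forall k. G(k,k)) & ~(forall j. forall q. (~D(j) | ~D(q)))) | (forall i. D(i))
Drive negations inward (¬∀x A ≡ ∃x ¬A, ¬∃x A ≡ ∀x ¬A, De Morgan for ∧/∨):
  (exists n. D(n)) | (exists k. ~G(k,k)) | (forall j. forall q. (~D(j) | ~D(q))) | (forall i. D(i))
Extract every quantifier outward, since the variables are now distinct and don't occur free across branches:
  exists n. exists k. forall j. forall q. forall i. (D(n) | ~G(k,k) | ~D(j) | ~D(q) | D(i))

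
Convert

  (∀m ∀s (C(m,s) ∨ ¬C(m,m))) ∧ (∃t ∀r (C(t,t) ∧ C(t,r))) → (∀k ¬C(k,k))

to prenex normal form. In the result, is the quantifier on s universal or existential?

Eliminate → and ↔ using ¬ and ∨.
  ¬((∀m ∀s (C(m,s) ∨ ¬C(m,m))) ∧ (∃t ∀r (C(t,t) ∧ C(t,r)))) ∨ (∀k ¬C(k,k))
Drive negations inward (¬∀x A ≡ ∃x ¬A, ¬∃x A ≡ ∀x ¬A, De Morgan for ∧/∨):
  (∃m ∃s (¬C(m,s) ∧ C(m,m))) ∨ (∀t ∃r (¬C(t,t) ∨ ¬C(t,r))) ∨ (∀k ¬C(k,k))
Finally move all quantifiers to the prefix:
  ∃m ∃s ∀t ∃r ∀k (¬C(m,s) ∧ C(m,m) ∨ ¬C(t,t) ∨ ¬C(t,r) ∨ ¬C(k,k))
The quantifier ∀s sits under an odd number of negations (counting the antecedent side of each →), so it flips to ∃s.

existential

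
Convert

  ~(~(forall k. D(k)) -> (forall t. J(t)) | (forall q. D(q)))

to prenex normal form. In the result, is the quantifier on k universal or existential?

Eliminate → and ↔ using ¬ and ∨.
  ~(~~(forall k. D(k)) | (forall t. J(t)) | (forall q. D(q)))
Drive negations inward (¬∀x A ≡ ∃x ¬A, ¬∃x A ≡ ∀x ¬A, De Morgan for ∧/∨):
  (exists k. ~D(k)) & (exists t. ~J(t)) & (exists q. ~D(q))
All bound variables are already distinct, so no renaming is needed.
Extract every quantifier outward, since the variables are now distinct and don't occur free across branches:
  exists k. exists t. exists q. (~D(k) & ~J(t) & ~D(q))
The quantifier forall k sits under an odd number of negations (counting the antecedent side of each →), so it flips to exists k.

existential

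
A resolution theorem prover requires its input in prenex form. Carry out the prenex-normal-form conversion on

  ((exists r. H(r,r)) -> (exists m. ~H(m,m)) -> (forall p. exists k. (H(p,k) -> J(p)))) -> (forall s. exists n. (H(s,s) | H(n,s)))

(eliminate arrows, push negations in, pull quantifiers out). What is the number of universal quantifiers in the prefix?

Rewrite implications/biconditionals: A → B as ¬A ∨ B.
  ~(~(exists r. H(r,r)) | ~(exists m. ~H(m,m)) | (forall p. exists k. (~H(p,k) | J(p)))) | (forall s. exists n. (H(s,s) | H(n,s)))
Move each ¬ inward, flipping quantifiers it crosses:
  (exists r. H(r,r)) & (exists m. ~H(m,m)) & (exists p. forall k. (H(p,k) & ~J(p))) | (forall s. exists n. (H(s,s) | H(n,s)))
Extract every quantifier outward, since the variables are now distinct and don't occur free across branches:
  exists r. exists m. exists p. forall k. forall s. exists n. (H(r,r) & ~H(m,m) & H(p,k) & ~J(p) | H(s,s) | H(n,s))
The prefix is exists r exists m exists p forall k forall s exists n: 2 universal, 4 existential.

2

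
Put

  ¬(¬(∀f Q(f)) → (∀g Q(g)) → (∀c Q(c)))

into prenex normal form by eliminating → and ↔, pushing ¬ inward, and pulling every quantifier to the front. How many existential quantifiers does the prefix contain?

2

First replace A → B with ¬A ∨ B.
  ¬(¬¬(∀f Q(f)) ∨ ¬(∀g Q(g)) ∨ (∀c Q(c)))
Move each ¬ inward, flipping quantifiers it crosses:
  (∃f ¬Q(f)) ∧ (∀g Q(g)) ∧ (∃c ¬Q(c))
All bound variables are already distinct, so no renaming is needed.
Extract every quantifier outward, since the variables are now distinct and don't occur free across branches:
  ∃f ∀g ∃c (¬Q(f) ∧ Q(g) ∧ ¬Q(c))
The prefix is ∃f ∀g ∃c: 1 universal, 2 existential.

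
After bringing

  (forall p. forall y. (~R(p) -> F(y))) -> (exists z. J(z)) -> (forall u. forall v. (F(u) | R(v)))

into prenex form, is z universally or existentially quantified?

universal

Eliminate → and ↔ using ¬ and ∨.
  ~(forall p. forall y. (~~R(p) | F(y))) | ~(exists z. J(z)) | (forall u. forall v. (F(u) | R(v)))
Push ¬ through the quantifiers and connectives to reach negation normal form:
  (exists p. exists y. (~R(p) & ~F(y))) | (forall z. ~J(z)) | (forall u. forall v. (F(u) | R(v)))
Finally move all quantifiers to the prefix:
  exists p. exists y. forall z. forall u. forall v. (~R(p) & ~F(y) | ~J(z) | F(u) | R(v))
The quantifier exists z sits under an odd number of negations (counting the antecedent side of each →), so it flips to forall z.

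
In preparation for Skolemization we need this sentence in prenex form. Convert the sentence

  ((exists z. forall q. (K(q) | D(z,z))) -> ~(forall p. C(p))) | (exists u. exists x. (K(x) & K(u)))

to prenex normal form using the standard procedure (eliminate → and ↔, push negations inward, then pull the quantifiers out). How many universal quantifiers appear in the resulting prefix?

First replace A → B with ¬A ∨ B.
  ~(exists z. forall q. (K(q) | D(z,z))) | ~(forall p. C(p)) | (exists u. exists x. (K(x) & K(u)))
Move each ¬ inward, flipping quantifiers it crosses:
  (forall z. exists q. (~K(q) & ~D(z,z))) | (exists p. ~C(p)) | (exists u. exists x. (K(x) & K(u)))
Finally move all quantifiers to the prefix:
  forall z. exists q. exists p. exists u. exists x. (~K(q) & ~D(z,z) | ~C(p) | K(x) & K(u))
The prefix is forall z exists q exists p exists u exists x: 1 universal, 4 existential.

1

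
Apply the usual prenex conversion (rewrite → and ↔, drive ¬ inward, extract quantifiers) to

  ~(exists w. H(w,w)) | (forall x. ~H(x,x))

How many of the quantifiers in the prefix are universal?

2

Move each ¬ inward, flipping quantifiers it crosses:
  (forall w. ~H(w,w)) | (forall x. ~H(x,x))
Finally move all quantifiers to the prefix:
  forall w. forall x. (~H(w,w) | ~H(x,x))
The prefix is forall w forall x: 2 universal, 0 existential.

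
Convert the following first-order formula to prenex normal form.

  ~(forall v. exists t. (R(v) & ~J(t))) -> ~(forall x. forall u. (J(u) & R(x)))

First replace A → B with ¬A ∨ B.
  ~~(forall v. exists t. (R(v) & ~J(t))) | ~(forall x. forall u. (J(u) & R(x)))
Push ¬ through the quantifiers and connectives to reach negation normal form:
  (forall v. exists t. (R(v) & ~J(t))) | (exists x. exists u. (~J(u) | ~R(x)))
Extract every quantifier outward, since the variables are now distinct and don't occur free across branches:
  forall v. exists t. exists x. exists u. (R(v) & ~J(t) | ~J(u) | ~R(x))

forall v. exists t. exists x. exists u. (R(v) & ~J(t) | ~J(u) | ~R(x))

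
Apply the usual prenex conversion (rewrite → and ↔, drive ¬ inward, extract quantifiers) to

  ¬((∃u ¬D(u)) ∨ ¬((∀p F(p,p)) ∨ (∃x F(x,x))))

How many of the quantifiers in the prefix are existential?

Drive negations inward (¬∀x A ≡ ∃x ¬A, ¬∃x A ≡ ∀x ¬A, De Morgan for ∧/∨):
  (∀u D(u)) ∧ ((∀p F(p,p)) ∨ (∃x F(x,x)))
Extract every quantifier outward, since the variables are now distinct and don't occur free across branches:
  ∀u ∀p ∃x (D(u) ∧ (F(p,p) ∨ F(x,x)))
The prefix is ∀u ∀p ∃x: 2 universal, 1 existential.

1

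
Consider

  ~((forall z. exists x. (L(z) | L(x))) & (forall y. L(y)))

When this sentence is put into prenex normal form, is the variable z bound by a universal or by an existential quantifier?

Move each ¬ inward, flipping quantifiers it crosses:
  (exists z. forall x. (~L(z) & ~L(x))) | (exists y. ~L(y))
All bound variables are already distinct, so no renaming is needed.
Extract every quantifier outward, since the variables are now distinct and don't occur free across branches:
  exists z. forall x. exists y. (~L(z) & ~L(x) | ~L(y))
The quantifier forall z sits under an odd number of negations, so it flips to exists z.

existential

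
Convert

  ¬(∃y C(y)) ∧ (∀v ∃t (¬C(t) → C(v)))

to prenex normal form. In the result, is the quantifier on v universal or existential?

universal

Rewrite implications/biconditionals: A → B as ¬A ∨ B.
  ¬(∃y C(y)) ∧ (∀v ∃t (¬¬C(t) ∨ C(v)))
Push ¬ through the quantifiers and connectives to reach negation normal form:
  (∀y ¬C(y)) ∧ (∀v ∃t (C(t) ∨ C(v)))
All bound variables are already distinct, so no renaming is needed.
Finally move all quantifiers to the prefix:
  ∀y ∀v ∃t (¬C(y) ∧ (C(t) ∨ C(v)))
The quantifier ∀v sits under an even number of negations (counting the antecedent side of each →), so it remains universal.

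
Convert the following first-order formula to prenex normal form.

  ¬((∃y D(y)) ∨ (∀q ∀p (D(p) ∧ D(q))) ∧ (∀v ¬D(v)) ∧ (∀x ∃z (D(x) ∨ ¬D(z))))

Drive negations inward (¬∀x A ≡ ∃x ¬A, ¬∃x A ≡ ∀x ¬A, De Morgan for ∧/∨):
  (∀y ¬D(y)) ∧ ((∃q ∃p (¬D(p) ∨ ¬D(q))) ∨ (∃v D(v)) ∨ (∃x ∀z (¬D(x) ∧ D(z))))
All bound variables are already distinct, so no renaming is needed.
Finally move all quantifiers to the prefix:
  ∀y ∃q ∃p ∃v ∃x ∀z (¬D(y) ∧ (¬D(p) ∨ ¬D(q) ∨ D(v) ∨ ¬D(x) ∧ D(z)))

∀y ∃q ∃p ∃v ∃x ∀z (¬D(y) ∧ (¬D(p) ∨ ¬D(q) ∨ D(v) ∨ ¬D(x) ∧ D(z)))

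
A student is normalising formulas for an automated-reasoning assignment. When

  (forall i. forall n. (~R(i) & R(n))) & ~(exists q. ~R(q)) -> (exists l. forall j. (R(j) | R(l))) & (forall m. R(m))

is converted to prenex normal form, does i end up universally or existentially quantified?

existential

Rewrite implications/biconditionals: A → B as ¬A ∨ B.
  ~((forall i. forall n. (~R(i) & R(n))) & ~(exists q. ~R(q))) | (exists l. forall j. (R(j) | R(l))) & (forall m. R(m))
Push ¬ through the quantifiers and connectives to reach negation normal form:
  (exists i. exists n. (R(i) | ~R(n))) | (exists q. ~R(q)) | (exists l. forall j. (R(j) | R(l))) & (forall m. R(m))
All bound variables are already distinct, so no renaming is needed.
Pull the quantifiers to the front (each side's bound variable is not free in the other side):
  exists i. exists n. exists q. exists l. forall j. forall m. (R(i) | ~R(n) | ~R(q) | (R(j) | R(l)) & R(m))
The quantifier forall i sits under an odd number of negations (counting the antecedent side of each →), so it flips to exists i.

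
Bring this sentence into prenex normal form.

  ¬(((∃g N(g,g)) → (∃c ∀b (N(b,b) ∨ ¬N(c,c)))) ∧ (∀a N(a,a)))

∃g ∀c ∃b ∃a (N(g,g) ∧ ¬N(b,b) ∧ N(c,c) ∨ ¬N(a,a))

Eliminate → and ↔ using ¬ and ∨.
  ¬((¬(∃g N(g,g)) ∨ (∃c ∀b (N(b,b) ∨ ¬N(c,c)))) ∧ (∀a N(a,a)))
Push ¬ through the quantifiers and connectives to reach negation normal form:
  (∃g N(g,g)) ∧ (∀c ∃b (¬N(b,b) ∧ N(c,c))) ∨ (∃a ¬N(a,a))
Extract every quantifier outward, since the variables are now distinct and don't occur free across branches:
  ∃g ∀c ∃b ∃a (N(g,g) ∧ ¬N(b,b) ∧ N(c,c) ∨ ¬N(a,a))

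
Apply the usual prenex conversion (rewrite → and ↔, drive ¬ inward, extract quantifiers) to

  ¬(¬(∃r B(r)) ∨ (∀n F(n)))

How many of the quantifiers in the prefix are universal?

Push ¬ through the quantifiers and connectives to reach negation normal form:
  (∃r B(r)) ∧ (∃n ¬F(n))
Finally move all quantifiers to the prefix:
  ∃r ∃n (B(r) ∧ ¬F(n))
The prefix is ∃r ∃n: 0 universal, 2 existential.

0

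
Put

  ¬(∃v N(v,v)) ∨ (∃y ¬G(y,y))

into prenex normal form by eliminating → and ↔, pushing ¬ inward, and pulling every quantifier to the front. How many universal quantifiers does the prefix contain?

Move each ¬ inward, flipping quantifiers it crosses:
  (∀v ¬N(v,v)) ∨ (∃y ¬G(y,y))
Pull the quantifiers to the front (each side's bound variable is not free in the other side):
  ∀v ∃y (¬N(v,v) ∨ ¬G(y,y))
The prefix is ∀v ∃y: 1 universal, 1 existential.

1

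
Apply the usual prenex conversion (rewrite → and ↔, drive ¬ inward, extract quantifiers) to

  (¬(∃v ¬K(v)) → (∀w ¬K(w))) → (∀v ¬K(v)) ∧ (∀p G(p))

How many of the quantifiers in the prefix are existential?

1

Eliminate → and ↔ using ¬ and ∨.
  ¬(¬¬(∃v ¬K(v)) ∨ (∀w ¬K(w))) ∨ (∀v ¬K(v)) ∧ (∀p G(p))
Drive negations inward (¬∀x A ≡ ∃x ¬A, ¬∃x A ≡ ∀x ¬A, De Morgan for ∧/∨):
  (∀v K(v)) ∧ (∃w K(w)) ∨ (∀v ¬K(v)) ∧ (∀p G(p))
Rename bound variables to avoid capture: v↦x.
  (∀v K(v)) ∧ (∃w K(w)) ∨ (∀x ¬K(x)) ∧ (∀p G(p))
Pull the quantifiers to the front (each side's bound variable is not free in the other side):
  ∀v ∃w ∀x ∀p (K(v) ∧ K(w) ∨ ¬K(x) ∧ G(p))
The prefix is ∀v ∃w ∀x ∀p: 3 universal, 1 existential.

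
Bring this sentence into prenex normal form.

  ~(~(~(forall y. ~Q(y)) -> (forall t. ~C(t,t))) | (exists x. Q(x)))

forall y. forall t. forall x. ((~Q(y) | ~C(t,t)) & ~Q(x))

Eliminate → and ↔ using ¬ and ∨.
  ~(~(~~(forall y. ~Q(y)) | (forall t. ~C(t,t))) | (exists x. Q(x)))
Push ¬ through the quantifiers and connectives to reach negation normal form:
  ((forall y. ~Q(y)) | (forall t. ~C(t,t))) & (forall x. ~Q(x))
Pull the quantifiers to the front (each side's bound variable is not free in the other side):
  forall y. forall t. forall x. ((~Q(y) | ~C(t,t)) & ~Q(x))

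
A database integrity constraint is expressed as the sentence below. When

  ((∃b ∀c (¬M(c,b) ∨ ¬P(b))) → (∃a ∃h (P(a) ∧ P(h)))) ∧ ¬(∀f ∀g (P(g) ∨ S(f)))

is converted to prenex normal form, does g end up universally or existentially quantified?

Eliminate → and ↔ using ¬ and ∨.
  (¬(∃b ∀c (¬M(c,b) ∨ ¬P(b))) ∨ (∃a ∃h (P(a) ∧ P(h)))) ∧ ¬(∀f ∀g (P(g) ∨ S(f)))
Push ¬ through the quantifiers and connectives to reach negation normal form:
  ((∀b ∃c (M(c,b) ∧ P(b))) ∨ (∃a ∃h (P(a) ∧ P(h)))) ∧ (∃f ∃g (¬P(g) ∧ ¬S(f)))
Finally move all quantifiers to the prefix:
  ∀b ∃c ∃a ∃h ∃f ∃g ((M(c,b) ∧ P(b) ∨ P(a) ∧ P(h)) ∧ ¬P(g) ∧ ¬S(f))
The quantifier ∀g sits under an odd number of negations (counting the antecedent side of each →), so it flips to ∃g.

existential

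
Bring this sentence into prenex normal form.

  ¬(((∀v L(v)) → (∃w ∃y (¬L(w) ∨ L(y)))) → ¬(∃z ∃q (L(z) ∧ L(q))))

Rewrite implications/biconditionals: A → B as ¬A ∨ B.
  ¬(¬(¬(∀v L(v)) ∨ (∃w ∃y (¬L(w) ∨ L(y)))) ∨ ¬(∃z ∃q (L(z) ∧ L(q))))
Drive negations inward (¬∀x A ≡ ∃x ¬A, ¬∃x A ≡ ∀x ¬A, De Morgan for ∧/∨):
  ((∃v ¬L(v)) ∨ (∃w ∃y (¬L(w) ∨ L(y)))) ∧ (∃z ∃q (L(z) ∧ L(q)))
All bound variables are already distinct, so no renaming is needed.
Pull the quantifiers to the front (each side's bound variable is not free in the other side):
  ∃v ∃w ∃y ∃z ∃q ((¬L(v) ∨ ¬L(w) ∨ L(y)) ∧ L(z) ∧ L(q))

∃v ∃w ∃y ∃z ∃q ((¬L(v) ∨ ¬L(w) ∨ L(y)) ∧ L(z) ∧ L(q))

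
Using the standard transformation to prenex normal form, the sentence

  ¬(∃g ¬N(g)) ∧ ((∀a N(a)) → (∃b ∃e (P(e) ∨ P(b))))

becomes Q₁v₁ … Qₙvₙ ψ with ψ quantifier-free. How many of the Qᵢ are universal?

Eliminate → and ↔ using ¬ and ∨.
  ¬(∃g ¬N(g)) ∧ (¬(∀a N(a)) ∨ (∃b ∃e (P(e) ∨ P(b))))
Move each ¬ inward, flipping quantifiers it crosses:
  (∀g N(g)) ∧ ((∃a ¬N(a)) ∨ (∃b ∃e (P(e) ∨ P(b))))
All bound variables are already distinct, so no renaming is needed.
Finally move all quantifiers to the prefix:
  ∀g ∃a ∃b ∃e (N(g) ∧ (¬N(a) ∨ P(e) ∨ P(b)))
The prefix is ∀g ∃a ∃b ∃e: 1 universal, 3 existential.

1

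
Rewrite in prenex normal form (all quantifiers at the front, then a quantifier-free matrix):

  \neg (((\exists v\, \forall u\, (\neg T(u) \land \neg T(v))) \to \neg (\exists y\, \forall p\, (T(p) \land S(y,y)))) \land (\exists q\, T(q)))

\exists v\, \forall u\, \exists y\, \forall p\, \forall q\, (\neg T(u) \land \neg T(v) \land T(p) \land S(y,y) \lor \neg T(q))

Rewrite implications/biconditionals: A → B as ¬A ∨ B.
  \neg ((\neg (\exists v\, \forall u\, (\neg T(u) \land \neg T(v))) \lor \neg (\exists y\, \forall p\, (T(p) \land S(y,y)))) \land (\exists q\, T(q)))
Move each ¬ inward, flipping quantifiers it crosses:
  (\exists v\, \forall u\, (\neg T(u) \land \neg T(v))) \land (\exists y\, \forall p\, (T(p) \land S(y,y))) \lor (\forall q\, \neg T(q))
All bound variables are already distinct, so no renaming is needed.
Finally move all quantifiers to the prefix:
  \exists v\, \forall u\, \exists y\, \forall p\, \forall q\, (\neg T(u) \land \neg T(v) \land T(p) \land S(y,y) \lor \neg T(q))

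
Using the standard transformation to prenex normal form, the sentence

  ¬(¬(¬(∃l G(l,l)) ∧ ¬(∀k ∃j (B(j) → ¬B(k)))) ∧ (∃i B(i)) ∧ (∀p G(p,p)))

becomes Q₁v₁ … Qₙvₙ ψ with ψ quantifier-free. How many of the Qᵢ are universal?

First replace A → B with ¬A ∨ B.
  ¬(¬(¬(∃l G(l,l)) ∧ ¬(∀k ∃j (¬B(j) ∨ ¬B(k)))) ∧ (∃i B(i)) ∧ (∀p G(p,p)))
Move each ¬ inward, flipping quantifiers it crosses:
  (∀l ¬G(l,l)) ∧ (∃k ∀j (B(j) ∧ B(k))) ∨ (∀i ¬B(i)) ∨ (∃p ¬G(p,p))
All bound variables are already distinct, so no renaming is needed.
Extract every quantifier outward, since the variables are now distinct and don't occur free across branches:
  ∀l ∃k ∀j ∀i ∃p (¬G(l,l) ∧ B(j) ∧ B(k) ∨ ¬B(i) ∨ ¬G(p,p))
The prefix is ∀l ∃k ∀j ∀i ∃p: 3 universal, 2 existential.

3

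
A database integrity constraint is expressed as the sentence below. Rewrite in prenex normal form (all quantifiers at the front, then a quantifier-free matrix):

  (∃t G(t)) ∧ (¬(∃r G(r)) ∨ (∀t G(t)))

Move each ¬ inward, flipping quantifiers it crosses:
  (∃t G(t)) ∧ ((∀r ¬G(r)) ∨ (∀t G(t)))
Rename bound variables to avoid capture: t↦v.
  (∃t G(t)) ∧ ((∀r ¬G(r)) ∨ (∀v G(v)))
Pull the quantifiers to the front (each side's bound variable is not free in the other side):
  ∃t ∀r ∀v (G(t) ∧ (¬G(r) ∨ G(v)))

∃t ∀r ∀v (G(t) ∧ (¬G(r) ∨ G(v)))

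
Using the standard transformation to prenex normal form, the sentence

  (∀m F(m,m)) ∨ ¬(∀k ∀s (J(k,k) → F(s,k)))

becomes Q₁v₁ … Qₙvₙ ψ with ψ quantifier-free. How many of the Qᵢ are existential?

Rewrite implications/biconditionals: A → B as ¬A ∨ B.
  (∀m F(m,m)) ∨ ¬(∀k ∀s (¬J(k,k) ∨ F(s,k)))
Push ¬ through the quantifiers and connectives to reach negation normal form:
  (∀m F(m,m)) ∨ (∃k ∃s (J(k,k) ∧ ¬F(s,k)))
All bound variables are already distinct, so no renaming is needed.
Extract every quantifier outward, since the variables are now distinct and don't occur free across branches:
  ∀m ∃k ∃s (F(m,m) ∨ J(k,k) ∧ ¬F(s,k))
The prefix is ∀m ∃k ∃s: 1 universal, 2 existential.

2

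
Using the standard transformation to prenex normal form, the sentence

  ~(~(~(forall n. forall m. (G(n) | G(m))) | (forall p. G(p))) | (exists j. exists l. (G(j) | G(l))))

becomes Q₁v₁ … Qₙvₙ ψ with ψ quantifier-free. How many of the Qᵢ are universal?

Drive negations inward (¬∀x A ≡ ∃x ¬A, ¬∃x A ≡ ∀x ¬A, De Morgan for ∧/∨):
  ((exists n. exists m. (~G(n) & ~G(m))) | (forall p. G(p))) & (forall j. forall l. (~G(j) & ~G(l)))
Finally move all quantifiers to the prefix:
  exists n. exists m. forall p. forall j. forall l. ((~G(n) & ~G(m) | G(p)) & ~G(j) & ~G(l))
The prefix is exists n exists m forall p forall j forall l: 3 universal, 2 existential.

3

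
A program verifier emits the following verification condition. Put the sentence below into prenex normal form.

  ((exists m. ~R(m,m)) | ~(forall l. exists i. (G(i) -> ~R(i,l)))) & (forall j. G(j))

First replace A → B with ¬A ∨ B.
  ((exists m. ~R(m,m)) | ~(forall l. exists i. (~G(i) | ~R(i,l)))) & (forall j. G(j))
Drive negations inward (¬∀x A ≡ ∃x ¬A, ¬∃x A ≡ ∀x ¬A, De Morgan for ∧/∨):
  ((exists m. ~R(m,m)) | (exists l. forall i. (G(i) & R(i,l)))) & (forall j. G(j))
All bound variables are already distinct, so no renaming is needed.
Pull the quantifiers to the front (each side's bound variable is not free in the other side):
  exists m. exists l. forall i. forall j. ((~R(m,m) | G(i) & R(i,l)) & G(j))

exists m. exists l. forall i. forall j. ((~R(m,m) | G(i) & R(i,l)) & G(j))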